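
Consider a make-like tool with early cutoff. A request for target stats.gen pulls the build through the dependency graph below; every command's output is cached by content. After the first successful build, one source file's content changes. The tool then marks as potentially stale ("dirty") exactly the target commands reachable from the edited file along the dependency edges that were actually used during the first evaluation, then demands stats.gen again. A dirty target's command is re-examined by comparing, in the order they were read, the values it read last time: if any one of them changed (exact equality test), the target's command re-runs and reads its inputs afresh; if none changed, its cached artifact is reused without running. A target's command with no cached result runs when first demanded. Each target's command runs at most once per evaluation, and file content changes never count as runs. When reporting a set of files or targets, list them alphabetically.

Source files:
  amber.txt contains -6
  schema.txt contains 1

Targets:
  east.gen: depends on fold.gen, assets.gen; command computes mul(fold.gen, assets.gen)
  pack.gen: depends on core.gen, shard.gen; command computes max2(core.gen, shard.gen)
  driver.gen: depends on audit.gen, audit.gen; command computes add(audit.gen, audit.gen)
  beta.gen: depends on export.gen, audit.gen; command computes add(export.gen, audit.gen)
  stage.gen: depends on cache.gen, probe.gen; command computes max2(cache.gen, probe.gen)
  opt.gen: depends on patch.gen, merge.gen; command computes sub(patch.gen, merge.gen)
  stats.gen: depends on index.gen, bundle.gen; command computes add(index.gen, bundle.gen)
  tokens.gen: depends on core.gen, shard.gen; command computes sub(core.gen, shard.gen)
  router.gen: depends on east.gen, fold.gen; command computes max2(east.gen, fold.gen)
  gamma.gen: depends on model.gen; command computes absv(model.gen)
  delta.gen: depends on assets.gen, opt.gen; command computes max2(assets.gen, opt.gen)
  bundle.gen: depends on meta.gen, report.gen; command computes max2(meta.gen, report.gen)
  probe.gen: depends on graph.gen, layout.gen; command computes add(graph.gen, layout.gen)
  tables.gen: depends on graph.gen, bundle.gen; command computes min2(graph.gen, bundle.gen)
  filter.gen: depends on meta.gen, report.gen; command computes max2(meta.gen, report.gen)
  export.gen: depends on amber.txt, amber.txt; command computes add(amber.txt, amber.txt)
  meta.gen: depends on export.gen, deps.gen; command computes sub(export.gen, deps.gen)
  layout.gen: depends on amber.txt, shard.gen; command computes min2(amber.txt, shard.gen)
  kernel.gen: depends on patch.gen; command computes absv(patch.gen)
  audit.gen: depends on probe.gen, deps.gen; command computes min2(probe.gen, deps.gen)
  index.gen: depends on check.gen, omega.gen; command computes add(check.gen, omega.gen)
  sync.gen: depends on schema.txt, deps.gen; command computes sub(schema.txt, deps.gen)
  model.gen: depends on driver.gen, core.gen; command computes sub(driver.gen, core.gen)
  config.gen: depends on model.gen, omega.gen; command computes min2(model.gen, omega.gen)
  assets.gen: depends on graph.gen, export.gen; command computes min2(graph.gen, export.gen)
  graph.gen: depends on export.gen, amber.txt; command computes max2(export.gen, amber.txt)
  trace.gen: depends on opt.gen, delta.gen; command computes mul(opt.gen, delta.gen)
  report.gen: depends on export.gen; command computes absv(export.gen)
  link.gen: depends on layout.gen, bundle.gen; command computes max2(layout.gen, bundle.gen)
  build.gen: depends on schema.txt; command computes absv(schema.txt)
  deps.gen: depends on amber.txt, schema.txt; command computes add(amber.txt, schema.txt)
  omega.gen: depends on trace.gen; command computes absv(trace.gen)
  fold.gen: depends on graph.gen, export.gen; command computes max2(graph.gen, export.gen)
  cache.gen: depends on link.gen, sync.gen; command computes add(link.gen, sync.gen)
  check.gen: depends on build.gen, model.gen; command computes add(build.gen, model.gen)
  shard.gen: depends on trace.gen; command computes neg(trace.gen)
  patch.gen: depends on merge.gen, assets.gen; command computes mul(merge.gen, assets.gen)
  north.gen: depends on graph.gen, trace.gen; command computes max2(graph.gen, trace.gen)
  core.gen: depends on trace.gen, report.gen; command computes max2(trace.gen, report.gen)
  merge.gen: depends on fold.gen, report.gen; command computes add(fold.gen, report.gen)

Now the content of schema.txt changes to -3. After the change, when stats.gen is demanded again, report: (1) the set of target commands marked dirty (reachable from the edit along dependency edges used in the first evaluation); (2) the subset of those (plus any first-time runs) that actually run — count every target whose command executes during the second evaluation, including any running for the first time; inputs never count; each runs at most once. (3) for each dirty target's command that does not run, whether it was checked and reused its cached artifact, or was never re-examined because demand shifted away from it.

First demand of the output computes:
  build.gen = absv(1) = 1
  deps.gen = add(-6, 1) = -5
  export.gen = add(-6, -6) = -12
  graph.gen = max2(-12, -6) = -6
  assets.gen = min2(-6, -12) = -12
  fold.gen = max2(-6, -12) = -6
  meta.gen = sub(-12, -5) = -7
  report.gen = absv(-12) = 12
  bundle.gen = max2(-7, 12) = 12
  merge.gen = add(-6, 12) = 6
  patch.gen = mul(6, -12) = -72
  opt.gen = sub(-72, 6) = -78
  delta.gen = max2(-12, -78) = -12
  trace.gen = mul(-78, -12) = 936
  core.gen = max2(936, 12) = 936
  omega.gen = absv(936) = 936
  shard.gen = neg(936) = -936
  layout.gen = min2(-6, -936) = -936
  probe.gen = add(-6, -936) = -942
  audit.gen = min2(-942, -5) = -942
  driver.gen = add(-942, -942) = -1884
  model.gen = sub(-1884, 936) = -2820
  check.gen = add(1, -2820) = -2819
  index.gen = add(-2819, 936) = -1883
  stats.gen = add(-1883, 12) = -1871

After the edit, cleaning proceeds:
  build.gen: a read changed (schema.txt 1->-3) — executes, giving 3.
  deps.gen: a read changed (schema.txt 1->-3) — executes, giving -9.
  audit.gen: a read changed (deps.gen -5->-9) — executes, giving -942 — identical to its old value.
  driver.gen: dirty, but its reads are unchanged (audit.gen unchanged, audit.gen unchanged); cached -1884 stands.
  meta.gen: a read changed (deps.gen -5->-9) — executes, giving -3.
  bundle.gen: a read changed (meta.gen -7->-3) — executes, giving 12 — identical to its old value.
  model.gen: dirty, but its reads are unchanged (driver.gen unchanged, core.gen unchanged); cached -2820 stands.
  check.gen: a read changed (build.gen 1->3) — executes, giving -2817.
  index.gen: a read changed (check.gen -2819->-2817) — executes, giving -1881.
  stats.gen: a read changed (index.gen -1883->-1881) — executes, giving -1869.

Note where the cutoff bites: driver.gen is checked, finds nothing changed, and keeps its cache.

The edit dirties: audit.gen, build.gen, bundle.gen, check.gen, deps.gen, driver.gen, index.gen, meta.gen, model.gen, stats.gen.
8 target commands run: audit.gen, build.gen, bundle.gen, check.gen, deps.gen, index.gen, meta.gen, stats.gen.
Cache hits after checking: driver.gen, model.gen.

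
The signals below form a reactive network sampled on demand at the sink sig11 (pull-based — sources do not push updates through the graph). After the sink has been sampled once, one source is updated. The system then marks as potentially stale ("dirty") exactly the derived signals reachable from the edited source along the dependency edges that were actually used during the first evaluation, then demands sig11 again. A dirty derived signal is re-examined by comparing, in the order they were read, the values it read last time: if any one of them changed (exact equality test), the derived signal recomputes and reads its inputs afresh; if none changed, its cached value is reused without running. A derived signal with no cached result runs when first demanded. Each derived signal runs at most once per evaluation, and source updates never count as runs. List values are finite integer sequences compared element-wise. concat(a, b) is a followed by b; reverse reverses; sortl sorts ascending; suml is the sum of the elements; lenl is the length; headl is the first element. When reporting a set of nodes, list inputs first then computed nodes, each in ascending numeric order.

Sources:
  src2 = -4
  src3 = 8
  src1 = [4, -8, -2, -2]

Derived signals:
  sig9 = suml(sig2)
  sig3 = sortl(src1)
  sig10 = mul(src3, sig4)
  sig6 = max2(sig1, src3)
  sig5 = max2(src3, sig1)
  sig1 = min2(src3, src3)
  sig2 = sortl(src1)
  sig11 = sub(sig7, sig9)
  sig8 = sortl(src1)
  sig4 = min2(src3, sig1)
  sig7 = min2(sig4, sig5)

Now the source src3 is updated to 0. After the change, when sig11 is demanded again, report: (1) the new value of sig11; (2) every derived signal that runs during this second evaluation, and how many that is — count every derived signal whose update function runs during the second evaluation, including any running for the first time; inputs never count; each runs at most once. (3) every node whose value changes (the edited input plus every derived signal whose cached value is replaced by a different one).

Initial pass — values computed on the first demand:
  sig1 = min2(8, 8) = 8
  sig2 = sortl([4, -8, -2, -2]) = [-8, -2, -2, 4]
  sig4 = min2(8, 8) = 8
  sig5 = max2(8, 8) = 8
  sig7 = min2(8, 8) = 8
  sig9 = suml([-8, -2, -2, 4]) = -8
  sig11 = sub(8, -8) = 16

Second demand — change propagation:
  sig1: re-runs because src3 8->0; src3 8->0; new result 0.
  sig4: re-runs because src3 8->0; sig1 8->0; new result 0.
  sig5: re-runs because src3 8->0; sig1 8->0; new result 0.
  sig7: re-runs because sig4 8->0; sig5 8->0; new result 0.
  sig11: re-runs because sig7 8->0; new result 8.

sig11 now evaluates to 8.
Run set: sig1, sig4, sig5, sig7, sig11 (5 run).
Changed values: src3, sig1, sig4, sig5, sig7, sig11.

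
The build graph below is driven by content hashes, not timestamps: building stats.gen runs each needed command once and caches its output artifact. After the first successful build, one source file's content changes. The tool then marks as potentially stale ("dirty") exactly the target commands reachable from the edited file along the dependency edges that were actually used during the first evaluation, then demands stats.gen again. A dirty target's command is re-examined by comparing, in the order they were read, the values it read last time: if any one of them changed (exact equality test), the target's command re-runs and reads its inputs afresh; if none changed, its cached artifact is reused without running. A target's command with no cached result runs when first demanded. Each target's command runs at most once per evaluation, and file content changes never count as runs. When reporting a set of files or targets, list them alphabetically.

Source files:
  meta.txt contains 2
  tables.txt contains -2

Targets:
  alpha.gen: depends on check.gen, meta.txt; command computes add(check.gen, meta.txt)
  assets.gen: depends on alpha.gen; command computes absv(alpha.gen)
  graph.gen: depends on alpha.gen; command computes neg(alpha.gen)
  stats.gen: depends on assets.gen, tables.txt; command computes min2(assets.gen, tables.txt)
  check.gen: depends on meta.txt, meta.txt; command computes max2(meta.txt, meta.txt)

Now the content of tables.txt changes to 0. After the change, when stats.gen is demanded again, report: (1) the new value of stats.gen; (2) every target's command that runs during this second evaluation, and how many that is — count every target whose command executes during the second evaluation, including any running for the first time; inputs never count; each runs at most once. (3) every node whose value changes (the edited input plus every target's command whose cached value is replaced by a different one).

Initial pass — values computed on the first demand:
  check.gen = max2(2, 2) = 2
  alpha.gen = add(2, 2) = 4
  assets.gen = absv(4) = 4
  stats.gen = min2(4, -2) = -2

Second demand — change propagation:
  stats.gen: re-runs because tables.txt -2->0; new result 0.

stats.gen now evaluates to 0.
Run set: stats.gen (1 run).
Changed values: stats.gen, tables.txt.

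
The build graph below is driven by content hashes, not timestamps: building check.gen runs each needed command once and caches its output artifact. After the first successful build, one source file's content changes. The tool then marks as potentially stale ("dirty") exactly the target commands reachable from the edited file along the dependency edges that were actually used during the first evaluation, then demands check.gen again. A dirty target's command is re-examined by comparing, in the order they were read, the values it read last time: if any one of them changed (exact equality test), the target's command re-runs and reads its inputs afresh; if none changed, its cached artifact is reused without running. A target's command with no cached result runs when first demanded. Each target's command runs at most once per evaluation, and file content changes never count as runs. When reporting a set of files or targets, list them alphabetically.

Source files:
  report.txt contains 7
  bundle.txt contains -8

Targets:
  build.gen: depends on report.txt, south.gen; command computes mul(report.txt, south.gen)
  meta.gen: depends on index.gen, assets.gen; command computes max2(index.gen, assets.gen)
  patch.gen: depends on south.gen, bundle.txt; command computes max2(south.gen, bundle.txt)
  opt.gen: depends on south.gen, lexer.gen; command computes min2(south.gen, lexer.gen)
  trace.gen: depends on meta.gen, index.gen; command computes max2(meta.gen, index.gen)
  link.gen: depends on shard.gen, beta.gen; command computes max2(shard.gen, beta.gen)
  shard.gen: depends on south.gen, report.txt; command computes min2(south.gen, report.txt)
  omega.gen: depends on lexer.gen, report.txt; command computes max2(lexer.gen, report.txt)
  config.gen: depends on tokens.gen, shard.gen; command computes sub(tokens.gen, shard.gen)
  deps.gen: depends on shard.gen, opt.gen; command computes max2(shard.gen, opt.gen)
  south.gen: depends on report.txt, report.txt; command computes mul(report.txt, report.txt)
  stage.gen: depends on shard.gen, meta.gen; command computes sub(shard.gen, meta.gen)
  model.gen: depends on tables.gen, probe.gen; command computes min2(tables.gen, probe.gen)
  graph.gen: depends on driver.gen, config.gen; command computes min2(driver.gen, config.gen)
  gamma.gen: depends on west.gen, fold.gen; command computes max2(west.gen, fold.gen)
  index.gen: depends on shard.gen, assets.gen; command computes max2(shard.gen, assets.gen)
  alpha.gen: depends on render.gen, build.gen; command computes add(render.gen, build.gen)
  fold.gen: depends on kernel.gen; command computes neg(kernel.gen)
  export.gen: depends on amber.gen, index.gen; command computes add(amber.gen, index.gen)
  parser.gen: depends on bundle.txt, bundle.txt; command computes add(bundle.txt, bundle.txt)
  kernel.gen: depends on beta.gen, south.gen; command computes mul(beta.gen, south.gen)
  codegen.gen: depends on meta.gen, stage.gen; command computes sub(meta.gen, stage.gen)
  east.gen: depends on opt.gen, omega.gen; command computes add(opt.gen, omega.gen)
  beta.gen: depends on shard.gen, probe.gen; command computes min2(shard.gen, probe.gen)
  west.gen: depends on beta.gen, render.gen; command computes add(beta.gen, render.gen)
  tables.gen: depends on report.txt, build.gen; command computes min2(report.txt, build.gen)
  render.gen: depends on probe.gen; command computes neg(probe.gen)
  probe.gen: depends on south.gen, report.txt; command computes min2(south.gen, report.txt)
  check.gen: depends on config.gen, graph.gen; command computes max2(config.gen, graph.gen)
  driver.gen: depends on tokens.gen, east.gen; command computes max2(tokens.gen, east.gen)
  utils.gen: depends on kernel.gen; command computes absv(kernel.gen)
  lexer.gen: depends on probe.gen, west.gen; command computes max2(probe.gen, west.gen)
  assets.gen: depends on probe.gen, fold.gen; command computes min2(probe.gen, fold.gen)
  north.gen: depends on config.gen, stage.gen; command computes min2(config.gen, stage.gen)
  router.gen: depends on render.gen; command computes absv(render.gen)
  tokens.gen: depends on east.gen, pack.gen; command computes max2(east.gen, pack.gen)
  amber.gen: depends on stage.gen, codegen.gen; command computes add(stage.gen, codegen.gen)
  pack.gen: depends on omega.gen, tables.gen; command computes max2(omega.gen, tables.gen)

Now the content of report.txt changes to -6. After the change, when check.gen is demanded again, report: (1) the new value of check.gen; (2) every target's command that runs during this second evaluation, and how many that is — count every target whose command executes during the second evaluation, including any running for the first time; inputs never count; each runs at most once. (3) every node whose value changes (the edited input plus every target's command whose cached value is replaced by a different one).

Initial pass — values computed on the first demand:
  south.gen = mul(7, 7) = 49
  build.gen = mul(7, 49) = 343
  probe.gen = min2(49, 7) = 7
  render.gen = neg(7) = -7
  shard.gen = min2(49, 7) = 7
  beta.gen = min2(7, 7) = 7
  tables.gen = min2(7, 343) = 7
  west.gen = add(7, -7) = 0
  lexer.gen = max2(7, 0) = 7
  omega.gen = max2(7, 7) = 7
  opt.gen = min2(49, 7) = 7
  east.gen = add(7, 7) = 14
  pack.gen = max2(7, 7) = 7
  tokens.gen = max2(14, 7) = 14
  config.gen = sub(14, 7) = 7
  driver.gen = max2(14, 14) = 14
  graph.gen = min2(14, 7) = 7
  check.gen = max2(7, 7) = 7

Second demand — change propagation:
  south.gen: re-runs because report.txt 7->-6; report.txt 7->-6; new result 36.
  build.gen: re-runs because report.txt 7->-6; south.gen 49->36; new result -216.
  probe.gen: re-runs because south.gen 49->36; report.txt 7->-6; new result -6.
  render.gen: re-runs because probe.gen 7->-6; new result 6.
  shard.gen: re-runs because south.gen 49->36; report.txt 7->-6; new result -6.
  beta.gen: re-runs because shard.gen 7->-6; probe.gen 7->-6; new result -6.
  tables.gen: re-runs because report.txt 7->-6; build.gen 343->-216; new result -216.
  west.gen: re-runs because beta.gen 7->-6; render.gen -7->6; new result 0 (unchanged).
  lexer.gen: re-runs because probe.gen 7->-6; new result 0.
  omega.gen: re-runs because lexer.gen 7->0; report.txt 7->-6; new result 0.
  opt.gen: re-runs because south.gen 49->36; lexer.gen 7->0; new result 0.
  east.gen: re-runs because opt.gen 7->0; omega.gen 7->0; new result 0.
  pack.gen: re-runs because omega.gen 7->0; tables.gen 7->-216; new result 0.
  tokens.gen: re-runs because east.gen 14->0; pack.gen 7->0; new result 0.
  config.gen: re-runs because tokens.gen 14->0; shard.gen 7->-6; new result 6.
  driver.gen: re-runs because tokens.gen 14->0; east.gen 14->0; new result 0.
  graph.gen: re-runs because driver.gen 14->0; config.gen 7->6; new result 0.
  check.gen: re-runs because config.gen 7->6; graph.gen 7->0; new result 6.

check.gen now evaluates to 6.
Run set: beta.gen, build.gen, check.gen, config.gen, driver.gen, east.gen, graph.gen, lexer.gen, omega.gen, opt.gen, pack.gen, probe.gen, render.gen, shard.gen, south.gen, tables.gen, tokens.gen, west.gen (18 run).
Changed values: beta.gen, build.gen, check.gen, config.gen, driver.gen, east.gen, graph.gen, lexer.gen, omega.gen, opt.gen, pack.gen, probe.gen, render.gen, report.txt, shard.gen, south.gen, tables.gen, tokens.gen.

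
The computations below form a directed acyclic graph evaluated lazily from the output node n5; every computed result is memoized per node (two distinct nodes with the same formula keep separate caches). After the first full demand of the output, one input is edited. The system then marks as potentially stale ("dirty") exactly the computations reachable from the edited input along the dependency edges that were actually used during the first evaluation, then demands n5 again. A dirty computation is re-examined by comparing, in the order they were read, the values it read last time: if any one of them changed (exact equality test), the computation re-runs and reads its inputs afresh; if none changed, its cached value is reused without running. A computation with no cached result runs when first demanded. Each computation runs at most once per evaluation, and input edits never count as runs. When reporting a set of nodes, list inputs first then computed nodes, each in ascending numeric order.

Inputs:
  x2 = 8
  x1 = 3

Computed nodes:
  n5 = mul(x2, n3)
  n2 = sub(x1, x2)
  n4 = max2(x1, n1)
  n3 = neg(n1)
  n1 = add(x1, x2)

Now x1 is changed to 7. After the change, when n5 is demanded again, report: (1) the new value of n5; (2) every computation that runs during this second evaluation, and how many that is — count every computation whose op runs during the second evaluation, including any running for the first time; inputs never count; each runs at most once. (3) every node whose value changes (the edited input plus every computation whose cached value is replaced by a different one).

First demand of the output computes:
  n1 = add(3, 8) = 11
  n3 = neg(11) = -11
  n5 = mul(8, -11) = -88

After the edit, cleaning proceeds:
  n1: a read changed (x1 3->7) — executes, giving 15.
  n3: a read changed (n1 11->15) — executes, giving -15.
  n5: a read changed (n3 -11->-15) — executes, giving -120.

Demanding n5 again yields -120.
3 computations run: n1, n3, n5.
The nodes whose values change: x1, n1, n3, n5.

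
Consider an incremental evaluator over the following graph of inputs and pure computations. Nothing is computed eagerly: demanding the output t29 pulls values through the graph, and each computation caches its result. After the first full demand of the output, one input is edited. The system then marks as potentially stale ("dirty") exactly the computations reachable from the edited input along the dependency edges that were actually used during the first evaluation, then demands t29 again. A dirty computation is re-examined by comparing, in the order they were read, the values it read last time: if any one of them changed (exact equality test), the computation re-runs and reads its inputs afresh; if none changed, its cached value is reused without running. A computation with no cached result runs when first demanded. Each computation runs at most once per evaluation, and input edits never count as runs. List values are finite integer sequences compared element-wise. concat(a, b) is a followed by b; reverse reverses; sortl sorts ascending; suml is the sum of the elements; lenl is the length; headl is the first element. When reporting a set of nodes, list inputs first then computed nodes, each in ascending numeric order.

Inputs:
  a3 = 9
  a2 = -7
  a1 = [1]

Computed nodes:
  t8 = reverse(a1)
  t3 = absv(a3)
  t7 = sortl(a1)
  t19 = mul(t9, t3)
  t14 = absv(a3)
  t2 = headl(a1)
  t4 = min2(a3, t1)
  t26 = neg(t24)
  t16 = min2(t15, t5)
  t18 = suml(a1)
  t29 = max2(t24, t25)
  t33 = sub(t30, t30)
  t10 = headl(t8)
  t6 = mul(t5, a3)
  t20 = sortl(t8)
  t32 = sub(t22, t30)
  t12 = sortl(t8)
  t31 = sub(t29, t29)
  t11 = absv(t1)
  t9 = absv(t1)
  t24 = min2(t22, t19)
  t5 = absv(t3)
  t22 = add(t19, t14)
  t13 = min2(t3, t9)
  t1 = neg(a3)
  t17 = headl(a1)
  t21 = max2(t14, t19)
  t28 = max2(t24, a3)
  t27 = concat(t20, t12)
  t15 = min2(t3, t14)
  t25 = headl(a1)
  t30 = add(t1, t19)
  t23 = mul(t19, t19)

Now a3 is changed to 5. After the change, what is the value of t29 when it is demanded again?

Initial pass — values computed on the first demand:
  t1 = neg(9) = -9
  t3 = absv(9) = 9
  t9 = absv(-9) = 9
  t14 = absv(9) = 9
  t19 = mul(9, 9) = 81
  t22 = add(81, 9) = 90
  t24 = min2(90, 81) = 81
  t25 = headl([1]) = 1
  t29 = max2(81, 1) = 81

Second demand — change propagation:
  t1: re-runs because a3 9->5; new result -5.
  t3: re-runs because a3 9->5; new result 5.
  t9: re-runs because t1 -9->-5; new result 5.
  t14: re-runs because a3 9->5; new result 5.
  t19: re-runs because t9 9->5; t3 9->5; new result 25.
  t22: re-runs because t19 81->25; t14 9->5; new result 30.
  t24: re-runs because t22 90->30; t19 81->25; new result 25.
  t29: re-runs because t24 81->25; new result 25.

t29 now evaluates to 25.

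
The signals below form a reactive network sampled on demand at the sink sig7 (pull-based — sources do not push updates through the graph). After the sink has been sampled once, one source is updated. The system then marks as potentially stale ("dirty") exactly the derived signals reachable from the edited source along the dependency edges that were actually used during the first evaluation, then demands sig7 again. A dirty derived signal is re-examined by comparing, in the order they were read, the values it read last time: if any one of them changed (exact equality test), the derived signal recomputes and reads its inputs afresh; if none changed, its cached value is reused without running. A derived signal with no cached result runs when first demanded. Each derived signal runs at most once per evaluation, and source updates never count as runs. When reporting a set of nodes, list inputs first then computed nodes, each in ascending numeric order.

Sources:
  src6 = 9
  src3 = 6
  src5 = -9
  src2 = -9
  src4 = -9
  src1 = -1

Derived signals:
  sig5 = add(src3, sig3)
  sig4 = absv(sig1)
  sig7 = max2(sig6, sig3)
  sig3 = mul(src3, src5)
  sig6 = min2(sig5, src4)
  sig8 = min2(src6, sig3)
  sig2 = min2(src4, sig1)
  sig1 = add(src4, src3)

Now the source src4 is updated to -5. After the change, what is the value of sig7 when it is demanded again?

Initial pass — values computed on the first demand:
  sig3 = mul(6, -9) = -54
  sig5 = add(6, -54) = -48
  sig6 = min2(-48, -9) = -48
  sig7 = max2(-48, -54) = -48

Second demand — change propagation:
  sig6: re-runs because src4 -9->-5; new result -48 (unchanged).
  sig7: re-examined; everything it read last time is the same (sig6 unchanged, sig3 unchanged) — cache -48 kept, no run.

The important point: sig6 recomputes to an identical value, and the output ends up unchanged.

sig7 now evaluates to -48.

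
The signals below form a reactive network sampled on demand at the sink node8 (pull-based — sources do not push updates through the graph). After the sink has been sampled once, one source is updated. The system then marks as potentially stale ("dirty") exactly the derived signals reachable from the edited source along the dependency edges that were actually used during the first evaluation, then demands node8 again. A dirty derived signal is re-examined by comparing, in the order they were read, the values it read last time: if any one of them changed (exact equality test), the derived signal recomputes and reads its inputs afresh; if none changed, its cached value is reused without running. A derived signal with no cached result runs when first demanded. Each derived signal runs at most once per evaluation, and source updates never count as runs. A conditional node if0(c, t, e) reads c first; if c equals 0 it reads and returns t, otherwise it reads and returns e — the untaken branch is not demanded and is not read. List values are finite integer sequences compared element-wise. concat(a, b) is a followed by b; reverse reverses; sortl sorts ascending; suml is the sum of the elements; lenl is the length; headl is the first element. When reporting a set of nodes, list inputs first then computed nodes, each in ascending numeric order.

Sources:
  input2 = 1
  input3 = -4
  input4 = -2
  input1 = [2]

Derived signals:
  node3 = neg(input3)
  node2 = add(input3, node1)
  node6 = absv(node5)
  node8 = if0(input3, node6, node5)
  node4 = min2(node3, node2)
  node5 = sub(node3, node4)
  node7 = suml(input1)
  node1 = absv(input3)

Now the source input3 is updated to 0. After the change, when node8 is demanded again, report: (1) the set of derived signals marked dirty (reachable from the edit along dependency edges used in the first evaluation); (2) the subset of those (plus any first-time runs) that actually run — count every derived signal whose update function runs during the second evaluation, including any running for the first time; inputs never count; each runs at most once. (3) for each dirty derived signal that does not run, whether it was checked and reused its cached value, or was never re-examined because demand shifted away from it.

Dirty set: node1, node2, node3, node4, node5, node8.
Run set: node1, node2, node3, node4, node5, node6, node8 (7 run).
All dirty derived signals ended up running.
The important point: the flipped condition pulls in fresh nodes; node6 runs for the first time.

Initial pass — values computed on the first demand:
  node1 = absv(-4) = 4
  node2 = add(-4, 4) = 0
  node3 = neg(-4) = 4
  node4 = min2(4, 0) = 0
  node5 = sub(4, 0) = 4
  node8 = if0(input3=-4 -> else branch node5) = 4

Second demand — change propagation:
  node1: re-runs because input3 -4->0; new result 0.
  node2: re-runs because input3 -4->0; node1 4->0; new result 0 (unchanged).
  node3: re-runs because input3 -4->0; new result 0.
  node4: re-runs because node3 4->0; new result 0 (unchanged).
  node5: re-runs because node3 4->0; new result 0.
  node6: newly demanded (no cache) — executes and yields 0.
  node8: re-runs because input3 -4->0; node5 4->0; new result 0.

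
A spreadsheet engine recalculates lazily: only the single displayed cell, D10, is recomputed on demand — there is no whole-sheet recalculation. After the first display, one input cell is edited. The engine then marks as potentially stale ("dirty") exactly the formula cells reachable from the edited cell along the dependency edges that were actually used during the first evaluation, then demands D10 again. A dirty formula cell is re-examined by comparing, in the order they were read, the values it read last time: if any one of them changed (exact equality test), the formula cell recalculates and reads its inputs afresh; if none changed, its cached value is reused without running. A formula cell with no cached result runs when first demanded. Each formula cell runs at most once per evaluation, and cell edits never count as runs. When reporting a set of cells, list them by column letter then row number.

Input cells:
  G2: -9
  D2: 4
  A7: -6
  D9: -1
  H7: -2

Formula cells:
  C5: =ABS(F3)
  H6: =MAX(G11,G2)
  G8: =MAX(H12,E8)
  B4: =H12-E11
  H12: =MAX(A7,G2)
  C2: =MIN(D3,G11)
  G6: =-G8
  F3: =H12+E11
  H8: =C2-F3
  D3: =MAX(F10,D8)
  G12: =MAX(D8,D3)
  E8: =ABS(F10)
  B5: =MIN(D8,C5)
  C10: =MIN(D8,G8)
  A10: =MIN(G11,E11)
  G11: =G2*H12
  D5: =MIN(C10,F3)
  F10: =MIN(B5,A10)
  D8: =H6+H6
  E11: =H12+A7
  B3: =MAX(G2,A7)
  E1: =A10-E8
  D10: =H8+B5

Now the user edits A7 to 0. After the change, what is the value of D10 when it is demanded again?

New value of D10: 0.

First evaluation (everything demanded from the output):
  H12 = MAX(-6, -9) = -6
  E11 = -6 + -6 = -12
  F3 = -6 + -12 = -18
  C5 = ABS(-18) = 18
  G11 = -9 * -6 = 54
  A10 = MIN(54, -12) = -12
  H6 = MAX(54, -9) = 54
  D8 = 54 + 54 = 108
  B5 = MIN(108, 18) = 18
  F10 = MIN(18, -12) = -12
  D3 = MAX(-12, 108) = 108
  C2 = MIN(108, 54) = 54
  H8 = 54 - -18 = 72
  D10 = 72 + 18 = 90

Propagation after the edit:
  H12: runs — A7 -6->0; result 0.
  E11: runs — H12 -6->0; A7 -6->0; result 0.
  F3: runs — H12 -6->0; E11 -12->0; result 0.
  C5: runs — F3 -18->0; result 0.
  G11: runs — H12 -6->0; result 0.
  A10: runs — G11 54->0; E11 -12->0; result 0.
  H6: runs — G11 54->0; result 0.
  D8: runs — H6 54->0; H6 54->0; result 0.
  B5: runs — D8 108->0; C5 18->0; result 0.
  F10: runs — B5 18->0; A10 -12->0; result 0.
  D3: runs — F10 -12->0; D8 108->0; result 0.
  C2: runs — D3 108->0; G11 54->0; result 0.
  H8: runs — C2 54->0; F3 -18->0; result 0.
  D10: runs — H8 72->0; B5 18->0; result 0.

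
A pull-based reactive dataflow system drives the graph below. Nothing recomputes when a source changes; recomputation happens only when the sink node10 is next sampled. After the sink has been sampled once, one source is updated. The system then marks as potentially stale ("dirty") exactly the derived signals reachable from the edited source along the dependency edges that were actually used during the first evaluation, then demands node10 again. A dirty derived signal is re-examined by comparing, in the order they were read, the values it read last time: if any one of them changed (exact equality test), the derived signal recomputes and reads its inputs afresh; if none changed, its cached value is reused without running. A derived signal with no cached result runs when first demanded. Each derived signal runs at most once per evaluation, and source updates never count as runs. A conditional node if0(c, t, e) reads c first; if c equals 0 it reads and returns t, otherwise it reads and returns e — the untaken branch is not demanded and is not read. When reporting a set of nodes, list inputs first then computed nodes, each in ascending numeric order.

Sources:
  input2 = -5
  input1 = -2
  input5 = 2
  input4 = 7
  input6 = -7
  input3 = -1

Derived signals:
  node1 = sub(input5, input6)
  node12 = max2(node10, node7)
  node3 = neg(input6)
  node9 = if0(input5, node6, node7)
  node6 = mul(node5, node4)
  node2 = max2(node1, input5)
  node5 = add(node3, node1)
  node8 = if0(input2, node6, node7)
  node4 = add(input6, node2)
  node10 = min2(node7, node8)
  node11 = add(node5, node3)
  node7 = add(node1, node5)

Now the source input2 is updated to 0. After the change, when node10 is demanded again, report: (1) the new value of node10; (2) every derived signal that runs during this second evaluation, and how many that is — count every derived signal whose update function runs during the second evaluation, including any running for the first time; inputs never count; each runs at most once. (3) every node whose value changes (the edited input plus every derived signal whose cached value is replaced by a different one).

New value of node10: 25.
Derived signals that run: node2, node4, node6, node8, node10 — 5 in total.
Values that change: input2, node8.
Key observation: a condition flipped, so demand reaches new nodes — node2, node4, node6 run for the first time.

First evaluation (everything demanded from the output):
  node1 = sub(2, -7) = 9
  node3 = neg(-7) = 7
  node5 = add(7, 9) = 16
  node7 = add(9, 16) = 25
  node8 = if0(input2=-5 -> else branch node7) = 25
  node10 = min2(25, 25) = 25

Propagation after the edit:
  node2: demanded for the first time — runs, produces 9.
  node4: demanded for the first time — runs, produces 2.
  node6: demanded for the first time — runs, produces 32.
  node8: runs — input2 -5->0; result 32.
  node10: runs — node8 25->32; result 25 (same value as before).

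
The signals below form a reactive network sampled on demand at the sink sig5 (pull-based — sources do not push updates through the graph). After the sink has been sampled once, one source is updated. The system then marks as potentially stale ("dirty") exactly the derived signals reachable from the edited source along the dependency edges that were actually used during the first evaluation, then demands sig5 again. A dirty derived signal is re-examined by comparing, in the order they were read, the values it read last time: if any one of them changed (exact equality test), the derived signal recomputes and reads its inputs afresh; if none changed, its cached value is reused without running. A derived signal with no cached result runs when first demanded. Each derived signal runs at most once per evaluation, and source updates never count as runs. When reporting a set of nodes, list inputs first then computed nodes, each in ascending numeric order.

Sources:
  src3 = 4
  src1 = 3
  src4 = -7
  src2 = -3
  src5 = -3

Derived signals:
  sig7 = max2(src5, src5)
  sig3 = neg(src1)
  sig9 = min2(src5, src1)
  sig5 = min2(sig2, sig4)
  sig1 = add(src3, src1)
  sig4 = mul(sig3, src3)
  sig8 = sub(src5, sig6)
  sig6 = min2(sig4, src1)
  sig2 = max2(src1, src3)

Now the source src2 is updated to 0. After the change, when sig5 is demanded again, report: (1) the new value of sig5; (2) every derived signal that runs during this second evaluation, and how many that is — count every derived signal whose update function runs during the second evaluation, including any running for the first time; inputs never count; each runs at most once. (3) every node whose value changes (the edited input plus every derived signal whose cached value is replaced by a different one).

sig5 now evaluates to -12.
Run set: none (0 run).
Changed values: src2.
The important point: nothing the output needs ever reads src2, so the edit is invisible to it.

Initial pass — values computed on the first demand:
  sig2 = max2(3, 4) = 4
  sig3 = neg(3) = -3
  sig4 = mul(-3, 4) = -12
  sig5 = min2(4, -12) = -12

Second demand — change propagation:
  no demanded computation ever read src2, so the edit dirties nothing and nothing runs.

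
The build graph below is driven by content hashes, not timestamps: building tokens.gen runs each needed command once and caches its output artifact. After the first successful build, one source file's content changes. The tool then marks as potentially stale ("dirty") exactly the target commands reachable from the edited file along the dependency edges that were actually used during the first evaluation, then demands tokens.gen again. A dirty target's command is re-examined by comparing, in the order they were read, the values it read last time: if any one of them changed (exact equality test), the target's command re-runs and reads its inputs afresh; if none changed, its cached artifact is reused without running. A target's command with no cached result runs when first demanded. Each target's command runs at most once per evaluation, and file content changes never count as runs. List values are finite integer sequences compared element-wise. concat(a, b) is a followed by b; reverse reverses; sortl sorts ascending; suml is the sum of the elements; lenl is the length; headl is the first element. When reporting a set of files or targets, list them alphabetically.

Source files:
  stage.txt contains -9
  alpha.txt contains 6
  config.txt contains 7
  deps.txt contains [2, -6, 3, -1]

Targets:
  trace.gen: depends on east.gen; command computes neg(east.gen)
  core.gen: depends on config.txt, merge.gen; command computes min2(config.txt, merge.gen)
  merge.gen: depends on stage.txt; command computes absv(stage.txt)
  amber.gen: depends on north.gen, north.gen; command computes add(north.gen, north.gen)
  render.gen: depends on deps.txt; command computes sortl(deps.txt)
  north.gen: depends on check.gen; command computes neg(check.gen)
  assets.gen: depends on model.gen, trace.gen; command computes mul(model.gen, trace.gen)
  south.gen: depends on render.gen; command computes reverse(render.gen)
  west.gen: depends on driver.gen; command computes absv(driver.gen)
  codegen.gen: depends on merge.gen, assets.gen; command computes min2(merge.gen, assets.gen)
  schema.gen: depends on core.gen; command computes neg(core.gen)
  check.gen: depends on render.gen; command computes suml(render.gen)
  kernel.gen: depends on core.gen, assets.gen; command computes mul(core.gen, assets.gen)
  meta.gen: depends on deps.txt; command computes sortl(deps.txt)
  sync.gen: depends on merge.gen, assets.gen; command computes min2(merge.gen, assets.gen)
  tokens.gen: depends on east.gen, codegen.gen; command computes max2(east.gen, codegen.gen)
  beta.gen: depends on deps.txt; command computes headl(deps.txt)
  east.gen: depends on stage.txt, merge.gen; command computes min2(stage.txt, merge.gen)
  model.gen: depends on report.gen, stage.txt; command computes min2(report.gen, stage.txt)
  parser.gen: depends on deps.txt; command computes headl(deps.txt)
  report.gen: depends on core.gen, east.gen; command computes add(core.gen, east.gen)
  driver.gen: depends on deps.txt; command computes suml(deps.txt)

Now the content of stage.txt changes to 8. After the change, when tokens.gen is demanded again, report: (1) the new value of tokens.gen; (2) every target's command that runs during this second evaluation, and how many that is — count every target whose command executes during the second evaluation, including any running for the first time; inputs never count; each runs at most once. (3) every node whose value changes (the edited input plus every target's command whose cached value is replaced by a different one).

Initial pass — values computed on the first demand:
  merge.gen = absv(-9) = 9
  core.gen = min2(7, 9) = 7
  east.gen = min2(-9, 9) = -9
  report.gen = add(7, -9) = -2
  model.gen = min2(-2, -9) = -9
  trace.gen = neg(-9) = 9
  assets.gen = mul(-9, 9) = -81
  codegen.gen = min2(9, -81) = -81
  tokens.gen = max2(-9, -81) = -9

Second demand — change propagation:
  merge.gen: re-runs because stage.txt -9->8; new result 8.
  core.gen: re-runs because merge.gen 9->8; new result 7 (unchanged).
  east.gen: re-runs because stage.txt -9->8; merge.gen 9->8; new result 8.
  report.gen: re-runs because east.gen -9->8; new result 15.
  model.gen: re-runs because report.gen -2->15; stage.txt -9->8; new result 8.
  trace.gen: re-runs because east.gen -9->8; new result -8.
  assets.gen: re-runs because model.gen -9->8; trace.gen 9->-8; new result -64.
  codegen.gen: re-runs because merge.gen 9->8; assets.gen -81->-64; new result -64.
  tokens.gen: re-runs because east.gen -9->8; codegen.gen -81->-64; new result 8.

tokens.gen now evaluates to 8.
Run set: assets.gen, codegen.gen, core.gen, east.gen, merge.gen, model.gen, report.gen, tokens.gen, trace.gen (9 run).
Changed values: assets.gen, codegen.gen, east.gen, merge.gen, model.gen, report.gen, stage.txt, tokens.gen, trace.gen.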